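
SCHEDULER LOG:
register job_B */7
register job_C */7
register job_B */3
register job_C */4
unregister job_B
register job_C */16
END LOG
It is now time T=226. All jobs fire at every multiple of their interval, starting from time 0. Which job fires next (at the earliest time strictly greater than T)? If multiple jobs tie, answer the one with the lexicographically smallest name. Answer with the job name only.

Op 1: register job_B */7 -> active={job_B:*/7}
Op 2: register job_C */7 -> active={job_B:*/7, job_C:*/7}
Op 3: register job_B */3 -> active={job_B:*/3, job_C:*/7}
Op 4: register job_C */4 -> active={job_B:*/3, job_C:*/4}
Op 5: unregister job_B -> active={job_C:*/4}
Op 6: register job_C */16 -> active={job_C:*/16}
  job_C: interval 16, next fire after T=226 is 240
Earliest = 240, winner (lex tiebreak) = job_C

Answer: job_C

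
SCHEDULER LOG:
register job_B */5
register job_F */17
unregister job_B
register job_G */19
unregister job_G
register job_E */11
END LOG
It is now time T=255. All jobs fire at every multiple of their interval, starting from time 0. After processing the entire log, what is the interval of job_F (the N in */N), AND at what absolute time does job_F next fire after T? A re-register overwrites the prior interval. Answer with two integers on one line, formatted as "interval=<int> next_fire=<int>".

Answer: interval=17 next_fire=272

Derivation:
Op 1: register job_B */5 -> active={job_B:*/5}
Op 2: register job_F */17 -> active={job_B:*/5, job_F:*/17}
Op 3: unregister job_B -> active={job_F:*/17}
Op 4: register job_G */19 -> active={job_F:*/17, job_G:*/19}
Op 5: unregister job_G -> active={job_F:*/17}
Op 6: register job_E */11 -> active={job_E:*/11, job_F:*/17}
Final interval of job_F = 17
Next fire of job_F after T=255: (255//17+1)*17 = 272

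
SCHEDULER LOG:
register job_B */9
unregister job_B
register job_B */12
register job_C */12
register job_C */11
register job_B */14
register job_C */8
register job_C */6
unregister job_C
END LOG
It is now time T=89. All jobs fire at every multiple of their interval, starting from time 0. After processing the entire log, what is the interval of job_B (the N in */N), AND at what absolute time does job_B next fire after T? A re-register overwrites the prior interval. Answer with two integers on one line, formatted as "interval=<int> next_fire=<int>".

Answer: interval=14 next_fire=98

Derivation:
Op 1: register job_B */9 -> active={job_B:*/9}
Op 2: unregister job_B -> active={}
Op 3: register job_B */12 -> active={job_B:*/12}
Op 4: register job_C */12 -> active={job_B:*/12, job_C:*/12}
Op 5: register job_C */11 -> active={job_B:*/12, job_C:*/11}
Op 6: register job_B */14 -> active={job_B:*/14, job_C:*/11}
Op 7: register job_C */8 -> active={job_B:*/14, job_C:*/8}
Op 8: register job_C */6 -> active={job_B:*/14, job_C:*/6}
Op 9: unregister job_C -> active={job_B:*/14}
Final interval of job_B = 14
Next fire of job_B after T=89: (89//14+1)*14 = 98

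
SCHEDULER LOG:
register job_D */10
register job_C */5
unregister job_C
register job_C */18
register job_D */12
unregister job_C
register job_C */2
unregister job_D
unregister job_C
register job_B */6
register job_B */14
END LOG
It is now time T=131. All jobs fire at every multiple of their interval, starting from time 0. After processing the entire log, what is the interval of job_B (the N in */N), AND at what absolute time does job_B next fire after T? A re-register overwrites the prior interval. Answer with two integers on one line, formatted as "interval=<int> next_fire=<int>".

Answer: interval=14 next_fire=140

Derivation:
Op 1: register job_D */10 -> active={job_D:*/10}
Op 2: register job_C */5 -> active={job_C:*/5, job_D:*/10}
Op 3: unregister job_C -> active={job_D:*/10}
Op 4: register job_C */18 -> active={job_C:*/18, job_D:*/10}
Op 5: register job_D */12 -> active={job_C:*/18, job_D:*/12}
Op 6: unregister job_C -> active={job_D:*/12}
Op 7: register job_C */2 -> active={job_C:*/2, job_D:*/12}
Op 8: unregister job_D -> active={job_C:*/2}
Op 9: unregister job_C -> active={}
Op 10: register job_B */6 -> active={job_B:*/6}
Op 11: register job_B */14 -> active={job_B:*/14}
Final interval of job_B = 14
Next fire of job_B after T=131: (131//14+1)*14 = 140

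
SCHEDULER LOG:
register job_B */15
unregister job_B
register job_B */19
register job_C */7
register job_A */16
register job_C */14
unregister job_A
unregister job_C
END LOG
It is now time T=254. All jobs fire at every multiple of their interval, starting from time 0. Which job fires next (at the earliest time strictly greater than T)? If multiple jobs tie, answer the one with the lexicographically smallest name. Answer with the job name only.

Answer: job_B

Derivation:
Op 1: register job_B */15 -> active={job_B:*/15}
Op 2: unregister job_B -> active={}
Op 3: register job_B */19 -> active={job_B:*/19}
Op 4: register job_C */7 -> active={job_B:*/19, job_C:*/7}
Op 5: register job_A */16 -> active={job_A:*/16, job_B:*/19, job_C:*/7}
Op 6: register job_C */14 -> active={job_A:*/16, job_B:*/19, job_C:*/14}
Op 7: unregister job_A -> active={job_B:*/19, job_C:*/14}
Op 8: unregister job_C -> active={job_B:*/19}
  job_B: interval 19, next fire after T=254 is 266
Earliest = 266, winner (lex tiebreak) = job_B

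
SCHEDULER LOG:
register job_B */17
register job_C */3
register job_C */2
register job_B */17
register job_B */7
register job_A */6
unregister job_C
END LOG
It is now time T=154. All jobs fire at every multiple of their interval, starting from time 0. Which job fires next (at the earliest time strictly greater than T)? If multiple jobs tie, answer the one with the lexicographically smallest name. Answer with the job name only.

Op 1: register job_B */17 -> active={job_B:*/17}
Op 2: register job_C */3 -> active={job_B:*/17, job_C:*/3}
Op 3: register job_C */2 -> active={job_B:*/17, job_C:*/2}
Op 4: register job_B */17 -> active={job_B:*/17, job_C:*/2}
Op 5: register job_B */7 -> active={job_B:*/7, job_C:*/2}
Op 6: register job_A */6 -> active={job_A:*/6, job_B:*/7, job_C:*/2}
Op 7: unregister job_C -> active={job_A:*/6, job_B:*/7}
  job_A: interval 6, next fire after T=154 is 156
  job_B: interval 7, next fire after T=154 is 161
Earliest = 156, winner (lex tiebreak) = job_A

Answer: job_A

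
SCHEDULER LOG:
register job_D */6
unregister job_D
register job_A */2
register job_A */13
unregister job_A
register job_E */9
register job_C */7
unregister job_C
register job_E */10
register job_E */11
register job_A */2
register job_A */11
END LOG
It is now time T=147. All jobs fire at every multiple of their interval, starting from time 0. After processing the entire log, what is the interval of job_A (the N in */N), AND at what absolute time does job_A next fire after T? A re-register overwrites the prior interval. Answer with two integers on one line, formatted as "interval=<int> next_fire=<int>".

Answer: interval=11 next_fire=154

Derivation:
Op 1: register job_D */6 -> active={job_D:*/6}
Op 2: unregister job_D -> active={}
Op 3: register job_A */2 -> active={job_A:*/2}
Op 4: register job_A */13 -> active={job_A:*/13}
Op 5: unregister job_A -> active={}
Op 6: register job_E */9 -> active={job_E:*/9}
Op 7: register job_C */7 -> active={job_C:*/7, job_E:*/9}
Op 8: unregister job_C -> active={job_E:*/9}
Op 9: register job_E */10 -> active={job_E:*/10}
Op 10: register job_E */11 -> active={job_E:*/11}
Op 11: register job_A */2 -> active={job_A:*/2, job_E:*/11}
Op 12: register job_A */11 -> active={job_A:*/11, job_E:*/11}
Final interval of job_A = 11
Next fire of job_A after T=147: (147//11+1)*11 = 154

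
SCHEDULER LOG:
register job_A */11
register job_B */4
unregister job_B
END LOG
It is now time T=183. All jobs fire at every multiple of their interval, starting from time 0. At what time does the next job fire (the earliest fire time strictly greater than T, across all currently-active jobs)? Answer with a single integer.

Answer: 187

Derivation:
Op 1: register job_A */11 -> active={job_A:*/11}
Op 2: register job_B */4 -> active={job_A:*/11, job_B:*/4}
Op 3: unregister job_B -> active={job_A:*/11}
  job_A: interval 11, next fire after T=183 is 187
Earliest fire time = 187 (job job_A)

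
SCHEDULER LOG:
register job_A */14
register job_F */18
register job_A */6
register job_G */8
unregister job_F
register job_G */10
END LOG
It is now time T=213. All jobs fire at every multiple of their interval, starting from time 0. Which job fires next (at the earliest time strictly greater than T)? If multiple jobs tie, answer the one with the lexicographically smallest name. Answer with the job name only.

Answer: job_A

Derivation:
Op 1: register job_A */14 -> active={job_A:*/14}
Op 2: register job_F */18 -> active={job_A:*/14, job_F:*/18}
Op 3: register job_A */6 -> active={job_A:*/6, job_F:*/18}
Op 4: register job_G */8 -> active={job_A:*/6, job_F:*/18, job_G:*/8}
Op 5: unregister job_F -> active={job_A:*/6, job_G:*/8}
Op 6: register job_G */10 -> active={job_A:*/6, job_G:*/10}
  job_A: interval 6, next fire after T=213 is 216
  job_G: interval 10, next fire after T=213 is 220
Earliest = 216, winner (lex tiebreak) = job_A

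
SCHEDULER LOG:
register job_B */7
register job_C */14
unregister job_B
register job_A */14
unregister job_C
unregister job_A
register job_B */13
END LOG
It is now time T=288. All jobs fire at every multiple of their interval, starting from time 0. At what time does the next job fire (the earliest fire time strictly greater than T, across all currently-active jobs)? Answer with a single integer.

Op 1: register job_B */7 -> active={job_B:*/7}
Op 2: register job_C */14 -> active={job_B:*/7, job_C:*/14}
Op 3: unregister job_B -> active={job_C:*/14}
Op 4: register job_A */14 -> active={job_A:*/14, job_C:*/14}
Op 5: unregister job_C -> active={job_A:*/14}
Op 6: unregister job_A -> active={}
Op 7: register job_B */13 -> active={job_B:*/13}
  job_B: interval 13, next fire after T=288 is 299
Earliest fire time = 299 (job job_B)

Answer: 299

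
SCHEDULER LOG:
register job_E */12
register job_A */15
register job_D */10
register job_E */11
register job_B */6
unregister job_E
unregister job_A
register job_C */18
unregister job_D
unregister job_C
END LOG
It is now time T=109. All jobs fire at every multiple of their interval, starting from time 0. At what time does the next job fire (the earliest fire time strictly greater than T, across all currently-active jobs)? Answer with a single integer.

Op 1: register job_E */12 -> active={job_E:*/12}
Op 2: register job_A */15 -> active={job_A:*/15, job_E:*/12}
Op 3: register job_D */10 -> active={job_A:*/15, job_D:*/10, job_E:*/12}
Op 4: register job_E */11 -> active={job_A:*/15, job_D:*/10, job_E:*/11}
Op 5: register job_B */6 -> active={job_A:*/15, job_B:*/6, job_D:*/10, job_E:*/11}
Op 6: unregister job_E -> active={job_A:*/15, job_B:*/6, job_D:*/10}
Op 7: unregister job_A -> active={job_B:*/6, job_D:*/10}
Op 8: register job_C */18 -> active={job_B:*/6, job_C:*/18, job_D:*/10}
Op 9: unregister job_D -> active={job_B:*/6, job_C:*/18}
Op 10: unregister job_C -> active={job_B:*/6}
  job_B: interval 6, next fire after T=109 is 114
Earliest fire time = 114 (job job_B)

Answer: 114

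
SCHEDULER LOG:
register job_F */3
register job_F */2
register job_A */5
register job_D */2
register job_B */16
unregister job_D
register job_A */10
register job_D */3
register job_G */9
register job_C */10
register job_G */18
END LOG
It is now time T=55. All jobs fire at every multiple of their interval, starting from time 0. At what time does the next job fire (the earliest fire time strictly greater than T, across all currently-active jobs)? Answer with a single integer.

Op 1: register job_F */3 -> active={job_F:*/3}
Op 2: register job_F */2 -> active={job_F:*/2}
Op 3: register job_A */5 -> active={job_A:*/5, job_F:*/2}
Op 4: register job_D */2 -> active={job_A:*/5, job_D:*/2, job_F:*/2}
Op 5: register job_B */16 -> active={job_A:*/5, job_B:*/16, job_D:*/2, job_F:*/2}
Op 6: unregister job_D -> active={job_A:*/5, job_B:*/16, job_F:*/2}
Op 7: register job_A */10 -> active={job_A:*/10, job_B:*/16, job_F:*/2}
Op 8: register job_D */3 -> active={job_A:*/10, job_B:*/16, job_D:*/3, job_F:*/2}
Op 9: register job_G */9 -> active={job_A:*/10, job_B:*/16, job_D:*/3, job_F:*/2, job_G:*/9}
Op 10: register job_C */10 -> active={job_A:*/10, job_B:*/16, job_C:*/10, job_D:*/3, job_F:*/2, job_G:*/9}
Op 11: register job_G */18 -> active={job_A:*/10, job_B:*/16, job_C:*/10, job_D:*/3, job_F:*/2, job_G:*/18}
  job_A: interval 10, next fire after T=55 is 60
  job_B: interval 16, next fire after T=55 is 64
  job_C: interval 10, next fire after T=55 is 60
  job_D: interval 3, next fire after T=55 is 57
  job_F: interval 2, next fire after T=55 is 56
  job_G: interval 18, next fire after T=55 is 72
Earliest fire time = 56 (job job_F)

Answer: 56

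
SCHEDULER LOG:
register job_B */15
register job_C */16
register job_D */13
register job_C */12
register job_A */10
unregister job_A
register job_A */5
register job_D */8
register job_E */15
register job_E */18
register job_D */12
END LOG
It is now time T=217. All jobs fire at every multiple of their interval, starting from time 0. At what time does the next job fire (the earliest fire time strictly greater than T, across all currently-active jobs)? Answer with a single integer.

Answer: 220

Derivation:
Op 1: register job_B */15 -> active={job_B:*/15}
Op 2: register job_C */16 -> active={job_B:*/15, job_C:*/16}
Op 3: register job_D */13 -> active={job_B:*/15, job_C:*/16, job_D:*/13}
Op 4: register job_C */12 -> active={job_B:*/15, job_C:*/12, job_D:*/13}
Op 5: register job_A */10 -> active={job_A:*/10, job_B:*/15, job_C:*/12, job_D:*/13}
Op 6: unregister job_A -> active={job_B:*/15, job_C:*/12, job_D:*/13}
Op 7: register job_A */5 -> active={job_A:*/5, job_B:*/15, job_C:*/12, job_D:*/13}
Op 8: register job_D */8 -> active={job_A:*/5, job_B:*/15, job_C:*/12, job_D:*/8}
Op 9: register job_E */15 -> active={job_A:*/5, job_B:*/15, job_C:*/12, job_D:*/8, job_E:*/15}
Op 10: register job_E */18 -> active={job_A:*/5, job_B:*/15, job_C:*/12, job_D:*/8, job_E:*/18}
Op 11: register job_D */12 -> active={job_A:*/5, job_B:*/15, job_C:*/12, job_D:*/12, job_E:*/18}
  job_A: interval 5, next fire after T=217 is 220
  job_B: interval 15, next fire after T=217 is 225
  job_C: interval 12, next fire after T=217 is 228
  job_D: interval 12, next fire after T=217 is 228
  job_E: interval 18, next fire after T=217 is 234
Earliest fire time = 220 (job job_A)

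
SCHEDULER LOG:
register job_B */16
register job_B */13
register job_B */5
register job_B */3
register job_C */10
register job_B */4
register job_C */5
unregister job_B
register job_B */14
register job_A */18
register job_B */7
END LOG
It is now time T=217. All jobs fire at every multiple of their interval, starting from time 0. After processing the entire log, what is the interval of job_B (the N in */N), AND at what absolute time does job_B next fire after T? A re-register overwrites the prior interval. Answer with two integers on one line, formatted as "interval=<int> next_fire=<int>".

Op 1: register job_B */16 -> active={job_B:*/16}
Op 2: register job_B */13 -> active={job_B:*/13}
Op 3: register job_B */5 -> active={job_B:*/5}
Op 4: register job_B */3 -> active={job_B:*/3}
Op 5: register job_C */10 -> active={job_B:*/3, job_C:*/10}
Op 6: register job_B */4 -> active={job_B:*/4, job_C:*/10}
Op 7: register job_C */5 -> active={job_B:*/4, job_C:*/5}
Op 8: unregister job_B -> active={job_C:*/5}
Op 9: register job_B */14 -> active={job_B:*/14, job_C:*/5}
Op 10: register job_A */18 -> active={job_A:*/18, job_B:*/14, job_C:*/5}
Op 11: register job_B */7 -> active={job_A:*/18, job_B:*/7, job_C:*/5}
Final interval of job_B = 7
Next fire of job_B after T=217: (217//7+1)*7 = 224

Answer: interval=7 next_fire=224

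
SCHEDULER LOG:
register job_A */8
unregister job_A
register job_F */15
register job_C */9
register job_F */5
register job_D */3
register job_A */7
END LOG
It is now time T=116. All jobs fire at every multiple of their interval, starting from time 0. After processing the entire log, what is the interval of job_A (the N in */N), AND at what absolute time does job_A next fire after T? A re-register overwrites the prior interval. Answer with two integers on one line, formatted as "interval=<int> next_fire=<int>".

Op 1: register job_A */8 -> active={job_A:*/8}
Op 2: unregister job_A -> active={}
Op 3: register job_F */15 -> active={job_F:*/15}
Op 4: register job_C */9 -> active={job_C:*/9, job_F:*/15}
Op 5: register job_F */5 -> active={job_C:*/9, job_F:*/5}
Op 6: register job_D */3 -> active={job_C:*/9, job_D:*/3, job_F:*/5}
Op 7: register job_A */7 -> active={job_A:*/7, job_C:*/9, job_D:*/3, job_F:*/5}
Final interval of job_A = 7
Next fire of job_A after T=116: (116//7+1)*7 = 119

Answer: interval=7 next_fire=119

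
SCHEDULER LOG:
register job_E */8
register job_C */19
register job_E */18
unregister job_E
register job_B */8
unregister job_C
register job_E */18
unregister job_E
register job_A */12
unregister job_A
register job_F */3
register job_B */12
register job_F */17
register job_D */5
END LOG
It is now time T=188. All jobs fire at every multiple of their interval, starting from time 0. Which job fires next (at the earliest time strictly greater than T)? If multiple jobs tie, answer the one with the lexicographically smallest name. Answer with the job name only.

Op 1: register job_E */8 -> active={job_E:*/8}
Op 2: register job_C */19 -> active={job_C:*/19, job_E:*/8}
Op 3: register job_E */18 -> active={job_C:*/19, job_E:*/18}
Op 4: unregister job_E -> active={job_C:*/19}
Op 5: register job_B */8 -> active={job_B:*/8, job_C:*/19}
Op 6: unregister job_C -> active={job_B:*/8}
Op 7: register job_E */18 -> active={job_B:*/8, job_E:*/18}
Op 8: unregister job_E -> active={job_B:*/8}
Op 9: register job_A */12 -> active={job_A:*/12, job_B:*/8}
Op 10: unregister job_A -> active={job_B:*/8}
Op 11: register job_F */3 -> active={job_B:*/8, job_F:*/3}
Op 12: register job_B */12 -> active={job_B:*/12, job_F:*/3}
Op 13: register job_F */17 -> active={job_B:*/12, job_F:*/17}
Op 14: register job_D */5 -> active={job_B:*/12, job_D:*/5, job_F:*/17}
  job_B: interval 12, next fire after T=188 is 192
  job_D: interval 5, next fire after T=188 is 190
  job_F: interval 17, next fire after T=188 is 204
Earliest = 190, winner (lex tiebreak) = job_D

Answer: job_D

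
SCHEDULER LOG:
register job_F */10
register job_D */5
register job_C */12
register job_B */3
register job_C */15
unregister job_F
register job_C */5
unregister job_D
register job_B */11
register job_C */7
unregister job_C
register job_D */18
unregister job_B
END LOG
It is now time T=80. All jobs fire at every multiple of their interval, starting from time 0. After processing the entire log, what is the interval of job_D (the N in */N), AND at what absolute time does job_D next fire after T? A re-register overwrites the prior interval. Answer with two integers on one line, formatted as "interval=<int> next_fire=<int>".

Answer: interval=18 next_fire=90

Derivation:
Op 1: register job_F */10 -> active={job_F:*/10}
Op 2: register job_D */5 -> active={job_D:*/5, job_F:*/10}
Op 3: register job_C */12 -> active={job_C:*/12, job_D:*/5, job_F:*/10}
Op 4: register job_B */3 -> active={job_B:*/3, job_C:*/12, job_D:*/5, job_F:*/10}
Op 5: register job_C */15 -> active={job_B:*/3, job_C:*/15, job_D:*/5, job_F:*/10}
Op 6: unregister job_F -> active={job_B:*/3, job_C:*/15, job_D:*/5}
Op 7: register job_C */5 -> active={job_B:*/3, job_C:*/5, job_D:*/5}
Op 8: unregister job_D -> active={job_B:*/3, job_C:*/5}
Op 9: register job_B */11 -> active={job_B:*/11, job_C:*/5}
Op 10: register job_C */7 -> active={job_B:*/11, job_C:*/7}
Op 11: unregister job_C -> active={job_B:*/11}
Op 12: register job_D */18 -> active={job_B:*/11, job_D:*/18}
Op 13: unregister job_B -> active={job_D:*/18}
Final interval of job_D = 18
Next fire of job_D after T=80: (80//18+1)*18 = 90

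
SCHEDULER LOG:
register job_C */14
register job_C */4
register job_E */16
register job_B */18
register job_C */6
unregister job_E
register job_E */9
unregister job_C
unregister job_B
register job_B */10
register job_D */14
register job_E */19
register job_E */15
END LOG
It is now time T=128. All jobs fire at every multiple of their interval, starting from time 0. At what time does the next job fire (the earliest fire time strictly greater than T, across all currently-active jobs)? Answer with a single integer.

Op 1: register job_C */14 -> active={job_C:*/14}
Op 2: register job_C */4 -> active={job_C:*/4}
Op 3: register job_E */16 -> active={job_C:*/4, job_E:*/16}
Op 4: register job_B */18 -> active={job_B:*/18, job_C:*/4, job_E:*/16}
Op 5: register job_C */6 -> active={job_B:*/18, job_C:*/6, job_E:*/16}
Op 6: unregister job_E -> active={job_B:*/18, job_C:*/6}
Op 7: register job_E */9 -> active={job_B:*/18, job_C:*/6, job_E:*/9}
Op 8: unregister job_C -> active={job_B:*/18, job_E:*/9}
Op 9: unregister job_B -> active={job_E:*/9}
Op 10: register job_B */10 -> active={job_B:*/10, job_E:*/9}
Op 11: register job_D */14 -> active={job_B:*/10, job_D:*/14, job_E:*/9}
Op 12: register job_E */19 -> active={job_B:*/10, job_D:*/14, job_E:*/19}
Op 13: register job_E */15 -> active={job_B:*/10, job_D:*/14, job_E:*/15}
  job_B: interval 10, next fire after T=128 is 130
  job_D: interval 14, next fire after T=128 is 140
  job_E: interval 15, next fire after T=128 is 135
Earliest fire time = 130 (job job_B)

Answer: 130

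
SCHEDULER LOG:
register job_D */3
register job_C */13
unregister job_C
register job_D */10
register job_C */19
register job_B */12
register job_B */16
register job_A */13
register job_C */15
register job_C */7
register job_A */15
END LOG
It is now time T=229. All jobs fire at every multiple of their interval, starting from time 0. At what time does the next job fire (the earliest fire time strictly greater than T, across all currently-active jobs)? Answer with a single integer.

Op 1: register job_D */3 -> active={job_D:*/3}
Op 2: register job_C */13 -> active={job_C:*/13, job_D:*/3}
Op 3: unregister job_C -> active={job_D:*/3}
Op 4: register job_D */10 -> active={job_D:*/10}
Op 5: register job_C */19 -> active={job_C:*/19, job_D:*/10}
Op 6: register job_B */12 -> active={job_B:*/12, job_C:*/19, job_D:*/10}
Op 7: register job_B */16 -> active={job_B:*/16, job_C:*/19, job_D:*/10}
Op 8: register job_A */13 -> active={job_A:*/13, job_B:*/16, job_C:*/19, job_D:*/10}
Op 9: register job_C */15 -> active={job_A:*/13, job_B:*/16, job_C:*/15, job_D:*/10}
Op 10: register job_C */7 -> active={job_A:*/13, job_B:*/16, job_C:*/7, job_D:*/10}
Op 11: register job_A */15 -> active={job_A:*/15, job_B:*/16, job_C:*/7, job_D:*/10}
  job_A: interval 15, next fire after T=229 is 240
  job_B: interval 16, next fire after T=229 is 240
  job_C: interval 7, next fire after T=229 is 231
  job_D: interval 10, next fire after T=229 is 230
Earliest fire time = 230 (job job_D)

Answer: 230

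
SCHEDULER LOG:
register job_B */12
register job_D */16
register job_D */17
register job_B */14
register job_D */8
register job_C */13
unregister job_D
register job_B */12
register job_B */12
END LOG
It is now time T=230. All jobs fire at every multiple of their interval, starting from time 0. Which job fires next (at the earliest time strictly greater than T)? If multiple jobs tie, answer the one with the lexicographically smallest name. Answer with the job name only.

Answer: job_C

Derivation:
Op 1: register job_B */12 -> active={job_B:*/12}
Op 2: register job_D */16 -> active={job_B:*/12, job_D:*/16}
Op 3: register job_D */17 -> active={job_B:*/12, job_D:*/17}
Op 4: register job_B */14 -> active={job_B:*/14, job_D:*/17}
Op 5: register job_D */8 -> active={job_B:*/14, job_D:*/8}
Op 6: register job_C */13 -> active={job_B:*/14, job_C:*/13, job_D:*/8}
Op 7: unregister job_D -> active={job_B:*/14, job_C:*/13}
Op 8: register job_B */12 -> active={job_B:*/12, job_C:*/13}
Op 9: register job_B */12 -> active={job_B:*/12, job_C:*/13}
  job_B: interval 12, next fire after T=230 is 240
  job_C: interval 13, next fire after T=230 is 234
Earliest = 234, winner (lex tiebreak) = job_C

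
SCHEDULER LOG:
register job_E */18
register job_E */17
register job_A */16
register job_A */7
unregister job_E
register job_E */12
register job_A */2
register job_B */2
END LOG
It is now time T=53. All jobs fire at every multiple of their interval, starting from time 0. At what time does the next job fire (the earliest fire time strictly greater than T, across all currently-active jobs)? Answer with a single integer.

Answer: 54

Derivation:
Op 1: register job_E */18 -> active={job_E:*/18}
Op 2: register job_E */17 -> active={job_E:*/17}
Op 3: register job_A */16 -> active={job_A:*/16, job_E:*/17}
Op 4: register job_A */7 -> active={job_A:*/7, job_E:*/17}
Op 5: unregister job_E -> active={job_A:*/7}
Op 6: register job_E */12 -> active={job_A:*/7, job_E:*/12}
Op 7: register job_A */2 -> active={job_A:*/2, job_E:*/12}
Op 8: register job_B */2 -> active={job_A:*/2, job_B:*/2, job_E:*/12}
  job_A: interval 2, next fire after T=53 is 54
  job_B: interval 2, next fire after T=53 is 54
  job_E: interval 12, next fire after T=53 is 60
Earliest fire time = 54 (job job_A)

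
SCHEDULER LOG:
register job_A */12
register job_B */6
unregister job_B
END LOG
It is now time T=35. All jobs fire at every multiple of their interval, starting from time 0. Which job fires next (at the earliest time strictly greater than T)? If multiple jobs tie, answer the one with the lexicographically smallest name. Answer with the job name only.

Op 1: register job_A */12 -> active={job_A:*/12}
Op 2: register job_B */6 -> active={job_A:*/12, job_B:*/6}
Op 3: unregister job_B -> active={job_A:*/12}
  job_A: interval 12, next fire after T=35 is 36
Earliest = 36, winner (lex tiebreak) = job_A

Answer: job_A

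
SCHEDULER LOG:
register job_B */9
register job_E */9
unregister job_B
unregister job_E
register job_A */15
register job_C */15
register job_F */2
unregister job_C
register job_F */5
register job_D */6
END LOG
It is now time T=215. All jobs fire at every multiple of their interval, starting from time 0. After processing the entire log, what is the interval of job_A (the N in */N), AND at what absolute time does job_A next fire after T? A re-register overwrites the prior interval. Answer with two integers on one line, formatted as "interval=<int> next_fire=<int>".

Op 1: register job_B */9 -> active={job_B:*/9}
Op 2: register job_E */9 -> active={job_B:*/9, job_E:*/9}
Op 3: unregister job_B -> active={job_E:*/9}
Op 4: unregister job_E -> active={}
Op 5: register job_A */15 -> active={job_A:*/15}
Op 6: register job_C */15 -> active={job_A:*/15, job_C:*/15}
Op 7: register job_F */2 -> active={job_A:*/15, job_C:*/15, job_F:*/2}
Op 8: unregister job_C -> active={job_A:*/15, job_F:*/2}
Op 9: register job_F */5 -> active={job_A:*/15, job_F:*/5}
Op 10: register job_D */6 -> active={job_A:*/15, job_D:*/6, job_F:*/5}
Final interval of job_A = 15
Next fire of job_A after T=215: (215//15+1)*15 = 225

Answer: interval=15 next_fire=225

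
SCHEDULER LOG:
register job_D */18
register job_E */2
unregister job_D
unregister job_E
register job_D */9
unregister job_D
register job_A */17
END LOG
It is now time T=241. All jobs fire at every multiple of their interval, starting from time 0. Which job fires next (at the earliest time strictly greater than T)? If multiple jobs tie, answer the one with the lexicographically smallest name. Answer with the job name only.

Op 1: register job_D */18 -> active={job_D:*/18}
Op 2: register job_E */2 -> active={job_D:*/18, job_E:*/2}
Op 3: unregister job_D -> active={job_E:*/2}
Op 4: unregister job_E -> active={}
Op 5: register job_D */9 -> active={job_D:*/9}
Op 6: unregister job_D -> active={}
Op 7: register job_A */17 -> active={job_A:*/17}
  job_A: interval 17, next fire after T=241 is 255
Earliest = 255, winner (lex tiebreak) = job_A

Answer: job_A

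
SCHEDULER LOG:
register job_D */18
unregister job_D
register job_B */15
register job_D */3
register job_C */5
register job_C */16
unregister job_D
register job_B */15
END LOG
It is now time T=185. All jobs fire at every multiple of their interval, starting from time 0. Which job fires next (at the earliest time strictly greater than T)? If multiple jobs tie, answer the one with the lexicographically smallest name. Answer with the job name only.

Answer: job_C

Derivation:
Op 1: register job_D */18 -> active={job_D:*/18}
Op 2: unregister job_D -> active={}
Op 3: register job_B */15 -> active={job_B:*/15}
Op 4: register job_D */3 -> active={job_B:*/15, job_D:*/3}
Op 5: register job_C */5 -> active={job_B:*/15, job_C:*/5, job_D:*/3}
Op 6: register job_C */16 -> active={job_B:*/15, job_C:*/16, job_D:*/3}
Op 7: unregister job_D -> active={job_B:*/15, job_C:*/16}
Op 8: register job_B */15 -> active={job_B:*/15, job_C:*/16}
  job_B: interval 15, next fire after T=185 is 195
  job_C: interval 16, next fire after T=185 is 192
Earliest = 192, winner (lex tiebreak) = job_C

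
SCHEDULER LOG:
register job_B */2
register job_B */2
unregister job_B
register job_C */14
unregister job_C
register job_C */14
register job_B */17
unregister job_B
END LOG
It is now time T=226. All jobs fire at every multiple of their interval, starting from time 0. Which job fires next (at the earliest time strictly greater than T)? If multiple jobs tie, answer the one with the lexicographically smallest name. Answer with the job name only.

Answer: job_C

Derivation:
Op 1: register job_B */2 -> active={job_B:*/2}
Op 2: register job_B */2 -> active={job_B:*/2}
Op 3: unregister job_B -> active={}
Op 4: register job_C */14 -> active={job_C:*/14}
Op 5: unregister job_C -> active={}
Op 6: register job_C */14 -> active={job_C:*/14}
Op 7: register job_B */17 -> active={job_B:*/17, job_C:*/14}
Op 8: unregister job_B -> active={job_C:*/14}
  job_C: interval 14, next fire after T=226 is 238
Earliest = 238, winner (lex tiebreak) = job_C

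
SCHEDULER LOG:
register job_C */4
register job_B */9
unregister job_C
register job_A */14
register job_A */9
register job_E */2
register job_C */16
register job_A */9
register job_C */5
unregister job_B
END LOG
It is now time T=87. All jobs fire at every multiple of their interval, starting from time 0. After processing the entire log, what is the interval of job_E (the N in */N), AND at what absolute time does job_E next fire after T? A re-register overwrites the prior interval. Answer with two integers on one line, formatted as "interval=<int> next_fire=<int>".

Op 1: register job_C */4 -> active={job_C:*/4}
Op 2: register job_B */9 -> active={job_B:*/9, job_C:*/4}
Op 3: unregister job_C -> active={job_B:*/9}
Op 4: register job_A */14 -> active={job_A:*/14, job_B:*/9}
Op 5: register job_A */9 -> active={job_A:*/9, job_B:*/9}
Op 6: register job_E */2 -> active={job_A:*/9, job_B:*/9, job_E:*/2}
Op 7: register job_C */16 -> active={job_A:*/9, job_B:*/9, job_C:*/16, job_E:*/2}
Op 8: register job_A */9 -> active={job_A:*/9, job_B:*/9, job_C:*/16, job_E:*/2}
Op 9: register job_C */5 -> active={job_A:*/9, job_B:*/9, job_C:*/5, job_E:*/2}
Op 10: unregister job_B -> active={job_A:*/9, job_C:*/5, job_E:*/2}
Final interval of job_E = 2
Next fire of job_E after T=87: (87//2+1)*2 = 88

Answer: interval=2 next_fire=88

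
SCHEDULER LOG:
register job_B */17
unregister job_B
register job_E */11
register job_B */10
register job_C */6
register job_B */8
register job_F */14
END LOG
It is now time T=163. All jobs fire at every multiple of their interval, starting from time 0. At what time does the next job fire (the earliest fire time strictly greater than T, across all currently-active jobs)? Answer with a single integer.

Answer: 165

Derivation:
Op 1: register job_B */17 -> active={job_B:*/17}
Op 2: unregister job_B -> active={}
Op 3: register job_E */11 -> active={job_E:*/11}
Op 4: register job_B */10 -> active={job_B:*/10, job_E:*/11}
Op 5: register job_C */6 -> active={job_B:*/10, job_C:*/6, job_E:*/11}
Op 6: register job_B */8 -> active={job_B:*/8, job_C:*/6, job_E:*/11}
Op 7: register job_F */14 -> active={job_B:*/8, job_C:*/6, job_E:*/11, job_F:*/14}
  job_B: interval 8, next fire after T=163 is 168
  job_C: interval 6, next fire after T=163 is 168
  job_E: interval 11, next fire after T=163 is 165
  job_F: interval 14, next fire after T=163 is 168
Earliest fire time = 165 (job job_E)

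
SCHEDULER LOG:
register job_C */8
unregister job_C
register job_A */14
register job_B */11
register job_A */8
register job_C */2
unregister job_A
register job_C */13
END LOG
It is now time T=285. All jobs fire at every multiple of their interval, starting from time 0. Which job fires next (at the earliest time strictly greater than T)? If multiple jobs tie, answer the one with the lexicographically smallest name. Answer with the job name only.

Op 1: register job_C */8 -> active={job_C:*/8}
Op 2: unregister job_C -> active={}
Op 3: register job_A */14 -> active={job_A:*/14}
Op 4: register job_B */11 -> active={job_A:*/14, job_B:*/11}
Op 5: register job_A */8 -> active={job_A:*/8, job_B:*/11}
Op 6: register job_C */2 -> active={job_A:*/8, job_B:*/11, job_C:*/2}
Op 7: unregister job_A -> active={job_B:*/11, job_C:*/2}
Op 8: register job_C */13 -> active={job_B:*/11, job_C:*/13}
  job_B: interval 11, next fire after T=285 is 286
  job_C: interval 13, next fire after T=285 is 286
Earliest = 286, winner (lex tiebreak) = job_B

Answer: job_B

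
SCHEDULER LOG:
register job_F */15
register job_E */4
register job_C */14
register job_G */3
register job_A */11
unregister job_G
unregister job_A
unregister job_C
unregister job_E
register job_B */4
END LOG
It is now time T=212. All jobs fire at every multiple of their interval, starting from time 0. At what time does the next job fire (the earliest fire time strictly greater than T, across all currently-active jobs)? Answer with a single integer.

Op 1: register job_F */15 -> active={job_F:*/15}
Op 2: register job_E */4 -> active={job_E:*/4, job_F:*/15}
Op 3: register job_C */14 -> active={job_C:*/14, job_E:*/4, job_F:*/15}
Op 4: register job_G */3 -> active={job_C:*/14, job_E:*/4, job_F:*/15, job_G:*/3}
Op 5: register job_A */11 -> active={job_A:*/11, job_C:*/14, job_E:*/4, job_F:*/15, job_G:*/3}
Op 6: unregister job_G -> active={job_A:*/11, job_C:*/14, job_E:*/4, job_F:*/15}
Op 7: unregister job_A -> active={job_C:*/14, job_E:*/4, job_F:*/15}
Op 8: unregister job_C -> active={job_E:*/4, job_F:*/15}
Op 9: unregister job_E -> active={job_F:*/15}
Op 10: register job_B */4 -> active={job_B:*/4, job_F:*/15}
  job_B: interval 4, next fire after T=212 is 216
  job_F: interval 15, next fire after T=212 is 225
Earliest fire time = 216 (job job_B)

Answer: 216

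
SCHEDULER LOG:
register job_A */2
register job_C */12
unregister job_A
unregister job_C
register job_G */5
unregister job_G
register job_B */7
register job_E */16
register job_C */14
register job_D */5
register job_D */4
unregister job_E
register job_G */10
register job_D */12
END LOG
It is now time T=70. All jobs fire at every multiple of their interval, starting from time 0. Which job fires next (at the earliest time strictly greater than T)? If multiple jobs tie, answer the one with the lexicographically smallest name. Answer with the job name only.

Op 1: register job_A */2 -> active={job_A:*/2}
Op 2: register job_C */12 -> active={job_A:*/2, job_C:*/12}
Op 3: unregister job_A -> active={job_C:*/12}
Op 4: unregister job_C -> active={}
Op 5: register job_G */5 -> active={job_G:*/5}
Op 6: unregister job_G -> active={}
Op 7: register job_B */7 -> active={job_B:*/7}
Op 8: register job_E */16 -> active={job_B:*/7, job_E:*/16}
Op 9: register job_C */14 -> active={job_B:*/7, job_C:*/14, job_E:*/16}
Op 10: register job_D */5 -> active={job_B:*/7, job_C:*/14, job_D:*/5, job_E:*/16}
Op 11: register job_D */4 -> active={job_B:*/7, job_C:*/14, job_D:*/4, job_E:*/16}
Op 12: unregister job_E -> active={job_B:*/7, job_C:*/14, job_D:*/4}
Op 13: register job_G */10 -> active={job_B:*/7, job_C:*/14, job_D:*/4, job_G:*/10}
Op 14: register job_D */12 -> active={job_B:*/7, job_C:*/14, job_D:*/12, job_G:*/10}
  job_B: interval 7, next fire after T=70 is 77
  job_C: interval 14, next fire after T=70 is 84
  job_D: interval 12, next fire after T=70 is 72
  job_G: interval 10, next fire after T=70 is 80
Earliest = 72, winner (lex tiebreak) = job_D

Answer: job_D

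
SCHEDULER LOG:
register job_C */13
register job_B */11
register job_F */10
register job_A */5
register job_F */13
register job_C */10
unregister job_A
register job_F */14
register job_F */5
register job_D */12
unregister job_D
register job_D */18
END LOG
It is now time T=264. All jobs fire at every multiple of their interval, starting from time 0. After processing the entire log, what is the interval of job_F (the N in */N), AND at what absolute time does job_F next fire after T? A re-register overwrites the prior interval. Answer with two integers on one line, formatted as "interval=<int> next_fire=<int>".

Op 1: register job_C */13 -> active={job_C:*/13}
Op 2: register job_B */11 -> active={job_B:*/11, job_C:*/13}
Op 3: register job_F */10 -> active={job_B:*/11, job_C:*/13, job_F:*/10}
Op 4: register job_A */5 -> active={job_A:*/5, job_B:*/11, job_C:*/13, job_F:*/10}
Op 5: register job_F */13 -> active={job_A:*/5, job_B:*/11, job_C:*/13, job_F:*/13}
Op 6: register job_C */10 -> active={job_A:*/5, job_B:*/11, job_C:*/10, job_F:*/13}
Op 7: unregister job_A -> active={job_B:*/11, job_C:*/10, job_F:*/13}
Op 8: register job_F */14 -> active={job_B:*/11, job_C:*/10, job_F:*/14}
Op 9: register job_F */5 -> active={job_B:*/11, job_C:*/10, job_F:*/5}
Op 10: register job_D */12 -> active={job_B:*/11, job_C:*/10, job_D:*/12, job_F:*/5}
Op 11: unregister job_D -> active={job_B:*/11, job_C:*/10, job_F:*/5}
Op 12: register job_D */18 -> active={job_B:*/11, job_C:*/10, job_D:*/18, job_F:*/5}
Final interval of job_F = 5
Next fire of job_F after T=264: (264//5+1)*5 = 265

Answer: interval=5 next_fire=265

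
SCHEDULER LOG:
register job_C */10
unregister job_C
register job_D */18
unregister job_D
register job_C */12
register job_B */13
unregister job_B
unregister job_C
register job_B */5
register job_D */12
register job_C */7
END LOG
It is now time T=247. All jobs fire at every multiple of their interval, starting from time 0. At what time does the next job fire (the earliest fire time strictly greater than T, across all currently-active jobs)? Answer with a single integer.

Answer: 250

Derivation:
Op 1: register job_C */10 -> active={job_C:*/10}
Op 2: unregister job_C -> active={}
Op 3: register job_D */18 -> active={job_D:*/18}
Op 4: unregister job_D -> active={}
Op 5: register job_C */12 -> active={job_C:*/12}
Op 6: register job_B */13 -> active={job_B:*/13, job_C:*/12}
Op 7: unregister job_B -> active={job_C:*/12}
Op 8: unregister job_C -> active={}
Op 9: register job_B */5 -> active={job_B:*/5}
Op 10: register job_D */12 -> active={job_B:*/5, job_D:*/12}
Op 11: register job_C */7 -> active={job_B:*/5, job_C:*/7, job_D:*/12}
  job_B: interval 5, next fire after T=247 is 250
  job_C: interval 7, next fire after T=247 is 252
  job_D: interval 12, next fire after T=247 is 252
Earliest fire time = 250 (job job_B)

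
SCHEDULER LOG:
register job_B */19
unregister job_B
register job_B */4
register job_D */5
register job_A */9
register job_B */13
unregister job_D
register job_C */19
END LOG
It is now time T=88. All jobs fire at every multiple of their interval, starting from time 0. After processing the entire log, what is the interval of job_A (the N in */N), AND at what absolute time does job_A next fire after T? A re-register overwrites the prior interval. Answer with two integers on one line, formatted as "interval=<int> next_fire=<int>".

Op 1: register job_B */19 -> active={job_B:*/19}
Op 2: unregister job_B -> active={}
Op 3: register job_B */4 -> active={job_B:*/4}
Op 4: register job_D */5 -> active={job_B:*/4, job_D:*/5}
Op 5: register job_A */9 -> active={job_A:*/9, job_B:*/4, job_D:*/5}
Op 6: register job_B */13 -> active={job_A:*/9, job_B:*/13, job_D:*/5}
Op 7: unregister job_D -> active={job_A:*/9, job_B:*/13}
Op 8: register job_C */19 -> active={job_A:*/9, job_B:*/13, job_C:*/19}
Final interval of job_A = 9
Next fire of job_A after T=88: (88//9+1)*9 = 90

Answer: interval=9 next_fire=90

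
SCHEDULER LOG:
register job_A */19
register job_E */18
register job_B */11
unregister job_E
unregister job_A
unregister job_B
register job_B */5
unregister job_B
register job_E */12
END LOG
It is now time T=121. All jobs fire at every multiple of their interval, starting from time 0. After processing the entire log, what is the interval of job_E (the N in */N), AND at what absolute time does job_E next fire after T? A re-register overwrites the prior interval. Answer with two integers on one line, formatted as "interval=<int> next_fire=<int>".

Answer: interval=12 next_fire=132

Derivation:
Op 1: register job_A */19 -> active={job_A:*/19}
Op 2: register job_E */18 -> active={job_A:*/19, job_E:*/18}
Op 3: register job_B */11 -> active={job_A:*/19, job_B:*/11, job_E:*/18}
Op 4: unregister job_E -> active={job_A:*/19, job_B:*/11}
Op 5: unregister job_A -> active={job_B:*/11}
Op 6: unregister job_B -> active={}
Op 7: register job_B */5 -> active={job_B:*/5}
Op 8: unregister job_B -> active={}
Op 9: register job_E */12 -> active={job_E:*/12}
Final interval of job_E = 12
Next fire of job_E after T=121: (121//12+1)*12 = 132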